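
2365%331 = 48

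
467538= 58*8061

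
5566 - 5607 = -41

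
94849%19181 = 18125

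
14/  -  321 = -1 + 307/321 = - 0.04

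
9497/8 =1187 + 1/8 = 1187.12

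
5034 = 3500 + 1534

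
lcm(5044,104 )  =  10088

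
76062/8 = 38031/4 = 9507.75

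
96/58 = 48/29= 1.66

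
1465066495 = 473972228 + 991094267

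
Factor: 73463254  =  2^1*1823^1*20149^1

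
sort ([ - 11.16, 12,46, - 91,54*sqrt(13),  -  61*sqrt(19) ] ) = [ - 61 * sqrt (19), - 91, - 11.16,12  ,  46, 54* sqrt( 13)]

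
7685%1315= 1110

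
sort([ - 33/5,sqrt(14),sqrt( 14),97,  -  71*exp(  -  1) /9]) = [-33/5,  -  71*exp( - 1 ) /9,sqrt( 14), sqrt(14),97]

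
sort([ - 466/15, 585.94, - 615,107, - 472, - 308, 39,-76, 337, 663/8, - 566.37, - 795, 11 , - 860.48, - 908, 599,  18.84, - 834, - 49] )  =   [ - 908, - 860.48, - 834, - 795, - 615, - 566.37, - 472 , - 308, - 76, - 49, - 466/15, 11, 18.84, 39, 663/8, 107,  337, 585.94, 599]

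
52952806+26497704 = 79450510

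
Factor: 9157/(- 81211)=-13^ (-1 )*6247^(-1)*9157^1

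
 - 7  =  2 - 9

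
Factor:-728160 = - 2^5*3^1 * 5^1 *37^1  *  41^1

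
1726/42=41  +  2/21 = 41.10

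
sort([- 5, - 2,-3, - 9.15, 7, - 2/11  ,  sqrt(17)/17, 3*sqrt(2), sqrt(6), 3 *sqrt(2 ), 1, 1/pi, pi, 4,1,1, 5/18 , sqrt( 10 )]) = [ - 9.15, - 5, - 3  , - 2,  -  2/11,sqrt(17)/17, 5/18, 1/pi, 1 , 1, 1,  sqrt(6 ), pi, sqrt(10 ),4, 3*sqrt(2 ) , 3 * sqrt(2) , 7 ]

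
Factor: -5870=  -  2^1*5^1*587^1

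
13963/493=13963/493 = 28.32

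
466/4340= 233/2170= 0.11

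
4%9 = 4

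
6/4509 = 2/1503 = 0.00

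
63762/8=7970 + 1/4=7970.25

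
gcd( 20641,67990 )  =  1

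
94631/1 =94631  =  94631.00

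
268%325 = 268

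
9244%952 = 676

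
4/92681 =4/92681 = 0.00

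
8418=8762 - 344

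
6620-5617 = 1003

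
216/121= 1 + 95/121 = 1.79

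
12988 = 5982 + 7006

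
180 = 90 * 2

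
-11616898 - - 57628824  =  46011926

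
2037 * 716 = 1458492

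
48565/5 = 9713 =9713.00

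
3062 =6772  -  3710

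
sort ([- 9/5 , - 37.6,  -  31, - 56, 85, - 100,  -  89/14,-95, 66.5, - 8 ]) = [-100, -95, - 56, - 37.6,  -  31, - 8, - 89/14,  -  9/5, 66.5, 85]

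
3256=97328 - 94072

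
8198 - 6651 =1547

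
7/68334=1/9762 = 0.00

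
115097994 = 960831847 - 845733853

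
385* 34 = 13090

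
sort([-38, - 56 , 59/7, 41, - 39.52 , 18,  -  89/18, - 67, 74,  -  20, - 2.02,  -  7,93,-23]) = [-67, - 56, -39.52,-38, - 23, - 20,-7, - 89/18,- 2.02,59/7,18, 41,  74, 93 ] 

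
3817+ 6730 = 10547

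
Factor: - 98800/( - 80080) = 5^1* 7^( - 1 )*11^(  -  1)*19^1= 95/77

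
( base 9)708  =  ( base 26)M3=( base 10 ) 575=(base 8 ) 1077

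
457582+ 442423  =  900005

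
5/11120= 1/2224 =0.00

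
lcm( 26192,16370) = 130960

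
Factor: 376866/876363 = 126/293 = 2^1*3^2*7^1*293^(-1) 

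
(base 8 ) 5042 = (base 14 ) d34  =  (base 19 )73a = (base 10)2594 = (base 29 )32d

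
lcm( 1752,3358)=40296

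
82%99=82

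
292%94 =10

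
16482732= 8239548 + 8243184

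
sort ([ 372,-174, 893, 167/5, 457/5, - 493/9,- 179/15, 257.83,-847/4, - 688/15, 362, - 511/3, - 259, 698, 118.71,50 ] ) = [-259, - 847/4,  -  174, - 511/3, - 493/9,-688/15,  -  179/15, 167/5, 50, 457/5  ,  118.71,257.83,362, 372,698, 893]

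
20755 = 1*20755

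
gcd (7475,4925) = 25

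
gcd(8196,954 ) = 6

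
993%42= 27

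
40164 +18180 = 58344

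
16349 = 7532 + 8817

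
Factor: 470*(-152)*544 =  - 38863360 = - 2^9*5^1 *17^1* 19^1 * 47^1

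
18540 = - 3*( - 6180)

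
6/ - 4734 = - 1/789 = - 0.00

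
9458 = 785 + 8673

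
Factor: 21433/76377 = 3^( - 1 )*7^(  -  1)*3637^(-1)*21433^1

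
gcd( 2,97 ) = 1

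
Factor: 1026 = 2^1*3^3*19^1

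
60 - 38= 22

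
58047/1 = 58047 = 58047.00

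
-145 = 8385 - 8530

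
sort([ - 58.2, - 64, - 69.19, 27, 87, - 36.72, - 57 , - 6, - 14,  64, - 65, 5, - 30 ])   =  [ - 69.19, - 65, - 64, - 58.2, - 57, - 36.72, - 30, - 14, - 6,  5,27, 64,87 ]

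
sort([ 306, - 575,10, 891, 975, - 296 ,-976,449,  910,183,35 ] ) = [-976, -575 ,-296, 10,35, 183, 306, 449, 891, 910,975] 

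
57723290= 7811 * 7390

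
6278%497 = 314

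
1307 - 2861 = - 1554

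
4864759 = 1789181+3075578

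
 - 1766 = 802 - 2568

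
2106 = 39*54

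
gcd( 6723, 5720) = 1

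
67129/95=67129/95  =  706.62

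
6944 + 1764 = 8708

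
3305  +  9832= 13137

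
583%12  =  7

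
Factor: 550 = 2^1*5^2*11^1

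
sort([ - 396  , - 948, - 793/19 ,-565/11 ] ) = [ - 948, - 396, - 565/11, - 793/19]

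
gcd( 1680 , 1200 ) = 240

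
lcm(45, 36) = 180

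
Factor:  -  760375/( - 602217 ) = 125/99 = 3^( - 2)*5^3* 11^( - 1 )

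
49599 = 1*49599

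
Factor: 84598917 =3^1*13^1*2169203^1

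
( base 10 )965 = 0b1111000101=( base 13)593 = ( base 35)RK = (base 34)SD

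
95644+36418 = 132062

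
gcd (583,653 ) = 1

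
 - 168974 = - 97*1742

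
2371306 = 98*24197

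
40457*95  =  3843415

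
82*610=50020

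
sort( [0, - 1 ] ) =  [ - 1,0 ] 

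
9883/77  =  9883/77= 128.35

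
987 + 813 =1800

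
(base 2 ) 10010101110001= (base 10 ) 9585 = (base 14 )36c9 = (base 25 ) F8A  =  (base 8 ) 22561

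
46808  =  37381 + 9427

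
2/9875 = 2/9875 = 0.00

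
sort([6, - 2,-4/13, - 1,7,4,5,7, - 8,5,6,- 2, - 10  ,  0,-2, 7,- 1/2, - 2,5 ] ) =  [ - 10, - 8, - 2,  -  2 , - 2,-2, - 1, - 1/2, - 4/13,0,4,5,5, 5 , 6,  6,7,7, 7 ]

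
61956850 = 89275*694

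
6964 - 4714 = 2250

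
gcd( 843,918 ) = 3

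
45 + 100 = 145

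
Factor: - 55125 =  - 3^2*5^3*7^2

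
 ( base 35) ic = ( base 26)OI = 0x282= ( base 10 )642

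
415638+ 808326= 1223964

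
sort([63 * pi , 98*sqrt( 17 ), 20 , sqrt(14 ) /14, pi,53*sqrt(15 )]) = [sqrt(14 ) /14, pi, 20,63*pi , 53 * sqrt(15),98*sqrt (17) ]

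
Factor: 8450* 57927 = 489483150=2^1*3^1*5^2*13^2 *19309^1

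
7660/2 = 3830=3830.00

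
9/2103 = 3/701 = 0.00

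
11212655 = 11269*995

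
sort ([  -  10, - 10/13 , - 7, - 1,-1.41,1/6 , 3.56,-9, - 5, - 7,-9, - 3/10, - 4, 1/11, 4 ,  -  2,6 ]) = [ - 10, - 9, - 9, - 7 , - 7,-5, - 4, - 2, - 1.41, - 1, - 10/13, - 3/10,1/11,1/6,  3.56, 4 , 6] 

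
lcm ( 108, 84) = 756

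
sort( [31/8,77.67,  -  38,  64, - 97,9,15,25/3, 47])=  [ - 97, - 38,31/8,25/3,  9,15,  47 , 64,77.67 ] 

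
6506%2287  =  1932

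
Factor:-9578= -2^1*4789^1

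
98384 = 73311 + 25073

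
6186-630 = 5556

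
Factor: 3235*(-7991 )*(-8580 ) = 2^2*3^1*5^2*11^1*13^1*61^1*131^1 * 647^1 = 221800593300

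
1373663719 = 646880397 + 726783322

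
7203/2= 7203/2 = 3601.50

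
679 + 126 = 805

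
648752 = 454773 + 193979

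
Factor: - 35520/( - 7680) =37/8  =  2^( - 3 )*37^1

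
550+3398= 3948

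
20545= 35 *587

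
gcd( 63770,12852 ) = 14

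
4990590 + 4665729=9656319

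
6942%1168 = 1102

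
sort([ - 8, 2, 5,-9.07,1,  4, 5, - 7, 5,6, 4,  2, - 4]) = [ - 9.07, - 8, - 7, - 4, 1,2, 2, 4, 4, 5, 5, 5 , 6]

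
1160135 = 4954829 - 3794694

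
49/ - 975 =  - 49/975 =- 0.05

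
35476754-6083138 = 29393616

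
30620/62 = 493+27/31 = 493.87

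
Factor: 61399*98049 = 6020110551= 3^1 * 7^2*13^1*23^1*29^1* 4723^1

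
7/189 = 1/27=0.04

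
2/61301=2/61301 = 0.00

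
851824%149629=103679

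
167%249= 167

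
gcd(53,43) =1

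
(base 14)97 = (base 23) 5I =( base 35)3s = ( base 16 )85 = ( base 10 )133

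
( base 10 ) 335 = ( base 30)B5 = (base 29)BG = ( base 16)14f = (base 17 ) 12C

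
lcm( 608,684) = 5472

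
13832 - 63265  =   - 49433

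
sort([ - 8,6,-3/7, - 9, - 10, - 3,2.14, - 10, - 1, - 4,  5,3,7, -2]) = [- 10, - 10, - 9, - 8, -4, - 3, - 2, - 1, - 3/7,2.14,3,5,6,7]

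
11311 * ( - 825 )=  - 9331575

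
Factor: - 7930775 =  - 5^2*29^1* 10939^1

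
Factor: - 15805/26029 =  - 5^1*29^1*109^1*26029^(-1 ) 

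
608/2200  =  76/275 = 0.28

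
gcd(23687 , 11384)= 1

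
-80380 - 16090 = -96470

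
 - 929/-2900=929/2900 = 0.32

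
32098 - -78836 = 110934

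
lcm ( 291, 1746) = 1746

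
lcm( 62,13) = 806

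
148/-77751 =-148/77751 = - 0.00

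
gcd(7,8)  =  1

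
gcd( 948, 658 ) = 2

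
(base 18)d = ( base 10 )13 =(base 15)D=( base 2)1101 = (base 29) D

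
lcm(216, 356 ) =19224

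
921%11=8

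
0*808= 0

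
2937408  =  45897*64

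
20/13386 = 10/6693 = 0.00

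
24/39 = 8/13 = 0.62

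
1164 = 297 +867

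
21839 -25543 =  -3704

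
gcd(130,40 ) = 10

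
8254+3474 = 11728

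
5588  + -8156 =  - 2568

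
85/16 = 85/16  =  5.31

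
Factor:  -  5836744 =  - 2^3*421^1*1733^1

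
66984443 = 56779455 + 10204988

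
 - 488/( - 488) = 1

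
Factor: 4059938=2^1*223^1*9103^1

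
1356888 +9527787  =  10884675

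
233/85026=233/85026=0.00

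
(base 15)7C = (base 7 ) 225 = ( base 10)117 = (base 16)75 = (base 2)1110101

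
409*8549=3496541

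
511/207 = 511/207 = 2.47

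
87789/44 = 87789/44 = 1995.20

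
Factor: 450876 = 2^2*3^1*37573^1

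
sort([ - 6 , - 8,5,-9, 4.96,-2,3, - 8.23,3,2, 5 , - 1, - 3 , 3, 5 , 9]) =[ - 9, - 8.23, - 8, - 6,-3, - 2, - 1 , 2,3, 3,3,4.96,5, 5,5,9]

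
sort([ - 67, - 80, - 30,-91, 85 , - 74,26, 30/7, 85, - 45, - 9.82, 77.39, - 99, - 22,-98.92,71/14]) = [ - 99 , - 98.92, - 91, - 80, -74, - 67,  -  45, - 30 , - 22,-9.82, 30/7, 71/14, 26,77.39, 85 , 85 ] 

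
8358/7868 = 597/562 = 1.06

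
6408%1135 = 733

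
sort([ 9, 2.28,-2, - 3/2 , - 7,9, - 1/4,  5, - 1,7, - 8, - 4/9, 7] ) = [-8,  -  7,-2, - 3/2, - 1, - 4/9, - 1/4  ,  2.28,5,7, 7 , 9, 9 ] 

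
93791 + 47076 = 140867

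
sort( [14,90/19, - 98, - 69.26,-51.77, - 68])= [-98, - 69.26, - 68, - 51.77,  90/19, 14]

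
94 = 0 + 94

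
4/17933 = 4/17933 = 0.00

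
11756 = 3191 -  - 8565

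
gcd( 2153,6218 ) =1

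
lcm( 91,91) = 91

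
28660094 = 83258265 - 54598171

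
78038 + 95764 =173802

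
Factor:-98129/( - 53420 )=2^(-2)*5^(-1)*2671^( - 1)*98129^1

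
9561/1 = 9561 = 9561.00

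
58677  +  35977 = 94654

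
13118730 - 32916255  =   - 19797525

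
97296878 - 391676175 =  - 294379297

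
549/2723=549/2723= 0.20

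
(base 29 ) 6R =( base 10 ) 201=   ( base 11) 173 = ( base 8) 311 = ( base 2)11001001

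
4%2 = 0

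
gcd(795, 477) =159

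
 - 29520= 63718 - 93238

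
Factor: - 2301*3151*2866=-20779792566 = -2^1*3^1*13^1*23^1 * 59^1 *137^1  *  1433^1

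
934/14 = 467/7 = 66.71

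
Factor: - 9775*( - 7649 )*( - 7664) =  - 2^4*5^2*17^1*23^1*479^1*7649^1 = - 573029424400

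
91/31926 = 91/31926=0.00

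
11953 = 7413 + 4540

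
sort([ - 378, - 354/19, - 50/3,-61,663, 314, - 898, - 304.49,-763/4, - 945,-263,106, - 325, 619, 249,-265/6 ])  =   [ - 945,  -  898, - 378, - 325,-304.49, - 263, - 763/4, - 61, - 265/6,  -  354/19, - 50/3, 106, 249,314,619, 663] 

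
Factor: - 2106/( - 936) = 9/4 = 2^(-2)*3^2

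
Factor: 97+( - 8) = 89^1 = 89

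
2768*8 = 22144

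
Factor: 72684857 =7^1*10383551^1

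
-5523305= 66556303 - 72079608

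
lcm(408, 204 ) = 408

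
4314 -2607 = 1707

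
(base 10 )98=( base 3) 10122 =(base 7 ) 200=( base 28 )3e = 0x62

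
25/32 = 25/32 = 0.78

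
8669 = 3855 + 4814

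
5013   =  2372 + 2641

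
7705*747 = 5755635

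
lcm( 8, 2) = 8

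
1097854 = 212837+885017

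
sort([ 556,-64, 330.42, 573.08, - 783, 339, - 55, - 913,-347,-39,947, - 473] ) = [-913,-783, - 473 , - 347, -64,-55 , - 39, 330.42,339, 556, 573.08, 947]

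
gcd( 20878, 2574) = 286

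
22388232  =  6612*3386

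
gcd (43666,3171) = 7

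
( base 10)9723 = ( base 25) FDN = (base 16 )25fb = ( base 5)302343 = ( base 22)k1l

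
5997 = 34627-28630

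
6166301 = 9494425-3328124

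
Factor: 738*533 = 2^1*3^2*13^1*41^2  =  393354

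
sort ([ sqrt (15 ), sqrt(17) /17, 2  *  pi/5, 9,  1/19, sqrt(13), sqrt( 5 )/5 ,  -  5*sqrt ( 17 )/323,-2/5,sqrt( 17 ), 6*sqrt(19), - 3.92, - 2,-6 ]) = [-6, - 3.92,-2, - 2/5, -5*sqrt(17 ) /323, 1/19, sqrt( 17)/17, sqrt( 5)/5,2  *pi/5, sqrt( 13)  ,  sqrt(15 ),  sqrt(17), 9,6 *sqrt(19)]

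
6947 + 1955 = 8902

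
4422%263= 214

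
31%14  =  3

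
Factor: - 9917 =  - 47^1*211^1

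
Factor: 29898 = 2^1*3^2*11^1*151^1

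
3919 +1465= 5384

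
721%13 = 6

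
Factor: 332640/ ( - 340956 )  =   - 2^3 * 5^1  *41^( - 1)= - 40/41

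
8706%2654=744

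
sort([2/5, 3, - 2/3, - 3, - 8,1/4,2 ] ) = [ - 8, - 3, - 2/3 , 1/4,2/5, 2, 3]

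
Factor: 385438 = 2^1*191^1  *1009^1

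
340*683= 232220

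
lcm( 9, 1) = 9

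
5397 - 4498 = 899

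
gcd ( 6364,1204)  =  172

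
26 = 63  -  37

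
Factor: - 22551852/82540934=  - 11275926/41270467=- 2^1*3^1*7^( - 1 )*149^( - 1)*179^1*10499^1*39569^( - 1 )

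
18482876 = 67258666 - 48775790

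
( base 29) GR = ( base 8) 753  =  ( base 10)491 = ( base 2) 111101011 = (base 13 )2BA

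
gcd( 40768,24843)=637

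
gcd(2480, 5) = 5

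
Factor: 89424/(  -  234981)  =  - 368/967 = - 2^4 * 23^1 *967^( - 1)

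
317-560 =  - 243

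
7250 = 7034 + 216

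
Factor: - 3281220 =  -2^2*3^2*5^1* 18229^1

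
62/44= 31/22 = 1.41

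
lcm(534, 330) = 29370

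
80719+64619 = 145338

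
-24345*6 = - 146070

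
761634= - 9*( - 84626) 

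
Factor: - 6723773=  - 7^1*47^1*107^1*191^1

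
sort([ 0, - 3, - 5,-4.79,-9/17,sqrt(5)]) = [ - 5, - 4.79, - 3, - 9/17,0,sqrt( 5 )]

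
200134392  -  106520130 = 93614262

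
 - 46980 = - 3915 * 12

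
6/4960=3/2480 = 0.00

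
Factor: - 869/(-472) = 2^ ( - 3)*11^1*59^(-1)*79^1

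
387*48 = 18576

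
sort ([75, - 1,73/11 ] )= [ - 1,73/11, 75 ]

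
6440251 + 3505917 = 9946168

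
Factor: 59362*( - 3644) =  -216315128= -  2^3 * 67^1*443^1*911^1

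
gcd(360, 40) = 40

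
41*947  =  38827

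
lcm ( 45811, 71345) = 4352045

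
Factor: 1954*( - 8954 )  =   - 17496116 = - 2^2*11^2*37^1*977^1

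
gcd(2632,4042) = 94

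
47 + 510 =557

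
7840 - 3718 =4122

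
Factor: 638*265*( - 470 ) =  - 2^2 * 5^2*11^1*29^1*47^1* 53^1 = -79462900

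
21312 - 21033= 279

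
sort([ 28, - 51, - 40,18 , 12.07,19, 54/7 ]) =[ - 51, - 40,  54/7,12.07,18,19,28 ]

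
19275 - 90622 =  - 71347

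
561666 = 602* 933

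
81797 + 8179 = 89976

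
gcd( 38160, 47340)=180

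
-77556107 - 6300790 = -83856897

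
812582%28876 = 4054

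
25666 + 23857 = 49523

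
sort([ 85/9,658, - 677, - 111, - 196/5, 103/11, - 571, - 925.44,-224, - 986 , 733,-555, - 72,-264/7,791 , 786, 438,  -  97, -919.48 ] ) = [ - 986, - 925.44, - 919.48, -677, - 571,-555,- 224, -111, - 97, - 72, - 196/5 , - 264/7,  103/11, 85/9,438 , 658, 733, 786 , 791 ] 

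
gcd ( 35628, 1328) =4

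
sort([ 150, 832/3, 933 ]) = [ 150,  832/3, 933]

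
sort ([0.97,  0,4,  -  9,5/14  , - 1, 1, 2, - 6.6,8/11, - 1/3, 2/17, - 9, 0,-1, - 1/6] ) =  [ - 9, - 9, - 6.6, - 1, - 1, - 1/3 , - 1/6 , 0, 0,  2/17,5/14,8/11, 0.97,1,2,4]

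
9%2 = 1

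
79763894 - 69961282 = 9802612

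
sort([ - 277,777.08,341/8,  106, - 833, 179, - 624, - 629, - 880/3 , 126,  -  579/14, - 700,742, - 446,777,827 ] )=[ - 833, - 700,-629,-624, - 446  , - 880/3,-277,-579/14,341/8,106,  126, 179,  742, 777, 777.08,827 ] 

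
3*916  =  2748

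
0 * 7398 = 0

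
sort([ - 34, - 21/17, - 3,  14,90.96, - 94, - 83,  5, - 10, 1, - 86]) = [ - 94, -86,-83,-34, - 10, - 3, - 21/17,1,  5,  14, 90.96 ]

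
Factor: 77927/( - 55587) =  - 3^ (-1)*7^ (-1 ) * 149^1*523^1*2647^( - 1 ) 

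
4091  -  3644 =447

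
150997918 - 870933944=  - 719936026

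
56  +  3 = 59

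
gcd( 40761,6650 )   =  7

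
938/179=5 + 43/179 = 5.24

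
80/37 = 80/37 = 2.16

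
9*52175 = 469575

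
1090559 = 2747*397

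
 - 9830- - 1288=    - 8542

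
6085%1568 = 1381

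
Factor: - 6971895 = -3^2*5^1 * 7^1*22133^1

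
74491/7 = 10641 + 4/7 = 10641.57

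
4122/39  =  105+ 9/13  =  105.69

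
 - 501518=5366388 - 5867906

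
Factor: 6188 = 2^2 * 7^1*13^1*17^1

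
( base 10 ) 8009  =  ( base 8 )17511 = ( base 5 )224014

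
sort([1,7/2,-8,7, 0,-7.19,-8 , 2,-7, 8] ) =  [ - 8,  -  8,  -  7.19, - 7,0,  1, 2 , 7/2,7 , 8]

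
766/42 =18 + 5/21=18.24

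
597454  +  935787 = 1533241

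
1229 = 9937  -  8708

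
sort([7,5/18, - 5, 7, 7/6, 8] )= [ - 5, 5/18,  7/6 , 7, 7, 8] 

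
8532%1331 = 546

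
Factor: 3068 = 2^2*13^1*59^1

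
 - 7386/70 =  - 106 + 17/35=-105.51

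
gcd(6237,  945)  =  189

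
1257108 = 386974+870134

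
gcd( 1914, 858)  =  66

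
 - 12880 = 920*( - 14) 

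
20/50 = 2/5 = 0.40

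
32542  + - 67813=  - 35271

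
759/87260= 759/87260 = 0.01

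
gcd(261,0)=261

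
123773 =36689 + 87084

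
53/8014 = 53/8014 = 0.01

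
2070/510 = 4 + 1/17=4.06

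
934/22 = 42 + 5/11 = 42.45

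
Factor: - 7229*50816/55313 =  -2^7*397^1*7229^1 * 55313^(-1)  =  - 367348864/55313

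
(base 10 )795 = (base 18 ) 283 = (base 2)1100011011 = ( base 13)492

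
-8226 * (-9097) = 74831922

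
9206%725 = 506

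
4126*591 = 2438466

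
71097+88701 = 159798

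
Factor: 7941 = 3^1*2647^1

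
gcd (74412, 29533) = 1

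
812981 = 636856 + 176125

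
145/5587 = 145/5587 = 0.03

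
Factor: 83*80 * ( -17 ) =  - 2^4*5^1 * 17^1 * 83^1= - 112880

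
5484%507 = 414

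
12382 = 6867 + 5515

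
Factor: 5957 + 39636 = 127^1*359^1 = 45593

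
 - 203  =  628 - 831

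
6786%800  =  386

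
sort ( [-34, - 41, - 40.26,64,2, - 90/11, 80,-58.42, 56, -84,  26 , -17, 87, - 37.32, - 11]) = [ - 84, - 58.42,- 41,- 40.26,-37.32,  -  34, - 17, - 11, - 90/11, 2 , 26 , 56,  64,80,87] 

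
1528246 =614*2489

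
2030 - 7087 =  - 5057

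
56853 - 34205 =22648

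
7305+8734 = 16039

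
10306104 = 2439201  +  7866903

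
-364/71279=-1  +  5455/5483 = -0.01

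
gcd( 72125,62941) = 1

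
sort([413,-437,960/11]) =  [ - 437,960/11,  413]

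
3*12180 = 36540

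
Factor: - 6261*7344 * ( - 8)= 367846272 = 2^7*3^4*17^1*2087^1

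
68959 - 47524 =21435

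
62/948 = 31/474 = 0.07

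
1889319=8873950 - 6984631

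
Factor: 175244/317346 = 2^1* 3^ (  -  1)*193^1*233^( - 1)  =  386/699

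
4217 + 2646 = 6863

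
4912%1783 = 1346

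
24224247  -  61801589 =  - 37577342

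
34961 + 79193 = 114154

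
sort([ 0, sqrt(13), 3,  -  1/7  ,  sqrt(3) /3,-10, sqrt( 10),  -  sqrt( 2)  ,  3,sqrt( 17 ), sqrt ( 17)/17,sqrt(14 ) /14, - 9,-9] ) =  [-10,-9, - 9,-sqrt( 2),-1/7,0,sqrt( 17 )/17 , sqrt( 14)/14,sqrt(3) /3,  3, 3,sqrt( 10) , sqrt( 13),sqrt(17 )]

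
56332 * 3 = 168996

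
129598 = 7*18514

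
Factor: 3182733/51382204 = 2^( - 2 )*3^4*673^(- 1)*19087^( - 1)*39293^1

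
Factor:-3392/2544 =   -  4/3  =  - 2^2*3^(  -  1 ) 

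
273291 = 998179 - 724888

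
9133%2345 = 2098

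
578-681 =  - 103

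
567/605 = 567/605 = 0.94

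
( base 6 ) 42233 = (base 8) 13115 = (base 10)5709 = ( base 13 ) 27a2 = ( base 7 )22434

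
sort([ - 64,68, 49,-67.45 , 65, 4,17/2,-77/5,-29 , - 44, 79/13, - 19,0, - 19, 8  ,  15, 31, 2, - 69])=[- 69, - 67.45, - 64, -44,  -  29,-19, - 19, - 77/5, 0, 2,  4, 79/13,8,  17/2,15,31,49, 65,68] 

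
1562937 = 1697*921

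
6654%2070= 444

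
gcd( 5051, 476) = 1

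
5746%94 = 12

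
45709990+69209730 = 114919720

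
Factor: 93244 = 2^2*23311^1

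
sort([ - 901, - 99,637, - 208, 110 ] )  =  [ - 901, - 208,- 99, 110,637]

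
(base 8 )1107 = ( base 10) 583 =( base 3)210121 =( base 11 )490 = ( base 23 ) 128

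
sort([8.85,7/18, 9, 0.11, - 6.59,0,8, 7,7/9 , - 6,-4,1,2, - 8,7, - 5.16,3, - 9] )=[ - 9,  -  8, - 6.59, - 6 , - 5.16, - 4 , 0,0.11 , 7/18 , 7/9,1,2,  3 , 7 , 7, 8 , 8.85,  9 ] 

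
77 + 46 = 123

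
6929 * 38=263302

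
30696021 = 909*33769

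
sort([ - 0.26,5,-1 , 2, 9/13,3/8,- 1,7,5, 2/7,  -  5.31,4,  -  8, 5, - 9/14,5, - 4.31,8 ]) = [ - 8,  -  5.31, - 4.31 , - 1,-1 , - 9/14,- 0.26, 2/7,3/8,9/13, 2,4,5,5,5, 5,7, 8 ] 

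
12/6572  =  3/1643  =  0.00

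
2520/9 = 280= 280.00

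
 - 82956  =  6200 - 89156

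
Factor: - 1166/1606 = - 53/73=- 53^1*73^ ( - 1)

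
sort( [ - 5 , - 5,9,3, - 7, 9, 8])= [ - 7, - 5  , - 5, 3,8, 9, 9 ] 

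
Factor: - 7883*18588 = -2^2*3^1*1549^1*7883^1 = - 146529204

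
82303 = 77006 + 5297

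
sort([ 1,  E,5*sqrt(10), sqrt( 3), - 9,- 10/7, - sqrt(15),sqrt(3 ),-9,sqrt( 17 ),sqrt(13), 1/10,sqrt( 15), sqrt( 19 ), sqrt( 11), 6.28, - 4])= [ - 9,- 9 ,- 4,-sqrt( 15),- 10/7,1/10, 1, sqrt( 3),sqrt(3), E,sqrt( 11), sqrt( 13), sqrt( 15), sqrt( 17), sqrt( 19) , 6.28, 5*sqrt(10) ] 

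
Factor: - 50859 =  -  3^2*5651^1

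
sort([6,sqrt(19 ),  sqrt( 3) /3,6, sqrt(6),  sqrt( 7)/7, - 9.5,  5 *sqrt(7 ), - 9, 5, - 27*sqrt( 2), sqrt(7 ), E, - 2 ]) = [ - 27*sqrt(2), - 9.5, -9,-2,sqrt( 7 )/7,sqrt(3 )/3, sqrt(6),sqrt(7), E,sqrt(19) , 5, 6,6,5*sqrt (7) ] 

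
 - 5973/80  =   - 5973/80 = - 74.66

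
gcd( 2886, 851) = 37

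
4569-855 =3714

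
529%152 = 73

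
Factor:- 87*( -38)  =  2^1*3^1*19^1*29^1 = 3306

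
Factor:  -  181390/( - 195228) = 2^ (-1)*3^( - 2)*5^1*29^( - 1 )*97^1 = 485/522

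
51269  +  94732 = 146001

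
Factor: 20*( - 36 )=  - 720=- 2^4*3^2*5^1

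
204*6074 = 1239096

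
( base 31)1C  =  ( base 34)19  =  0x2B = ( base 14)31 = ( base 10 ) 43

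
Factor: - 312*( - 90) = 28080 = 2^4*3^3*5^1*13^1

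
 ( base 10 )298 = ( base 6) 1214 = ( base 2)100101010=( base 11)251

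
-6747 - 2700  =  - 9447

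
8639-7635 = 1004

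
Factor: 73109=29^1*2521^1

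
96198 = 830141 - 733943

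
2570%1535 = 1035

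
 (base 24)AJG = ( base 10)6232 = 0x1858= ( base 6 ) 44504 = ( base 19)h50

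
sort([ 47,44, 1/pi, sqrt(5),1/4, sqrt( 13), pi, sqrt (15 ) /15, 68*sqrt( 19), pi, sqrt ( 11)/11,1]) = [1/4,sqrt(15) /15, sqrt ( 11)/11 , 1/pi, 1,sqrt( 5), pi, pi  ,  sqrt( 13 ), 44, 47,68*sqrt(19 )]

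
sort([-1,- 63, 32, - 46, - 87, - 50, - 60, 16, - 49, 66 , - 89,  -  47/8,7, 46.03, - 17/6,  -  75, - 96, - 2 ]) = [-96,  -  89, - 87, - 75, - 63, - 60,- 50, - 49, - 46,- 47/8,-17/6,-2 , - 1,7,  16, 32,  46.03,66 ] 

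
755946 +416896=1172842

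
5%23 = 5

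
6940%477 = 262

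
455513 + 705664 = 1161177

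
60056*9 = 540504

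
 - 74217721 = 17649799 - 91867520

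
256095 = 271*945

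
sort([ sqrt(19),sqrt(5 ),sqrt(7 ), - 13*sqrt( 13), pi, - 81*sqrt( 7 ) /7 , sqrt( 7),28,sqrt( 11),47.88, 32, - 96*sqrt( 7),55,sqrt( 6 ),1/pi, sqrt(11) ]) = [ - 96*sqrt( 7),-13*sqrt( 13), - 81* sqrt (7) /7,1/pi,sqrt( 5),sqrt( 6),sqrt( 7),sqrt( 7), pi,sqrt(11),sqrt( 11),sqrt( 19 ),28,32,47.88,55]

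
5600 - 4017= 1583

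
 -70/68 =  - 2 + 33/34 = - 1.03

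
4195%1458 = 1279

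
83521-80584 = 2937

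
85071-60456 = 24615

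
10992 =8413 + 2579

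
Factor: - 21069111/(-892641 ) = 7023037/297547 = 7^1*67^( - 1)*4441^ ( - 1)*1003291^1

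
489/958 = 489/958 = 0.51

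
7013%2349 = 2315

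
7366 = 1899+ 5467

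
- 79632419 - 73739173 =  - 153371592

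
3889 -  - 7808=11697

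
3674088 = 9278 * 396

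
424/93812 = 106/23453 = 0.00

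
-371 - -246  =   - 125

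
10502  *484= 5082968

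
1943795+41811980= 43755775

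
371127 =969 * 383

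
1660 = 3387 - 1727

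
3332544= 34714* 96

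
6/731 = 6/731= 0.01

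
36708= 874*42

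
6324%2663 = 998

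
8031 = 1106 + 6925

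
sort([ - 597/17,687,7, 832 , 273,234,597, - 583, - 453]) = [ - 583, - 453, - 597/17, 7, 234 , 273, 597,687,832]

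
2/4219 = 2/4219  =  0.00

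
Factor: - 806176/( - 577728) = 427/306 = 2^(-1 )*3^ ( - 2 )*7^1*17^(  -  1 ) * 61^1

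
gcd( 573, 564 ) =3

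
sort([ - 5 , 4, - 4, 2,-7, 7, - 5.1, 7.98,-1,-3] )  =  [ - 7,-5.1,  -  5, - 4, - 3,-1,2, 4, 7, 7.98]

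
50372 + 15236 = 65608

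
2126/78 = 27 + 10/39 = 27.26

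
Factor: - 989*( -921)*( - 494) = - 2^1 * 3^1*13^1*19^1 * 23^1 * 43^1*307^1= - 449969286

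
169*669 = 113061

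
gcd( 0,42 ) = 42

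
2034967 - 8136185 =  - 6101218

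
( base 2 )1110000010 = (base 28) 142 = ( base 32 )s2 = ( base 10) 898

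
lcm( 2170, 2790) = 19530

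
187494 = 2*93747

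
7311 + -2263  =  5048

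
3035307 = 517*5871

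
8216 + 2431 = 10647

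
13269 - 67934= - 54665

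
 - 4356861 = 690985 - 5047846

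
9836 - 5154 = 4682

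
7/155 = 7/155  =  0.05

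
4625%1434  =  323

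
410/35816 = 205/17908 = 0.01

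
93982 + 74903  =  168885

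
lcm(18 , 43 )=774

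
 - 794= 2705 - 3499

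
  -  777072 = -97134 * 8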